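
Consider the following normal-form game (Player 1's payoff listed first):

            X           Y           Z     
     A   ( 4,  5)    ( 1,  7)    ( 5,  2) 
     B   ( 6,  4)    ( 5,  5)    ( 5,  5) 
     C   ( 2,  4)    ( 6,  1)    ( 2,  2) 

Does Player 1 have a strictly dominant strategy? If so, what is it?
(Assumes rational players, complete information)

No strictly dominant strategy exists for Player 1

Work:
A strategy strictly dominates another if it gives a strictly higher payoff against every opponent action. Compare each pair of P1's strategies column-by-column:
  A vs B: [4 vs 6, 1 vs 5, 5 vs 5] → A does not strictly dominate B (column X: 4 ≤ 6)
  A vs C: [4 vs 2, 1 vs 6, 5 vs 2] → A does not strictly dominate C (column Y: 1 ≤ 6)
  B vs A: [6 vs 4, 5 vs 1, 5 vs 5] → B does not strictly dominate A (column Z: 5 ≤ 5)
  B vs C: [6 vs 2, 5 vs 6, 5 vs 2] → B does not strictly dominate C (column Y: 5 ≤ 6)
  C vs A: [2 vs 4, 6 vs 1, 2 vs 5] → C does not strictly dominate A (column X: 2 ≤ 4)
  C vs B: [2 vs 6, 6 vs 5, 2 vs 5] → C does not strictly dominate B (column X: 2 ≤ 6)
No single strategy strictly dominates all others → no strictly dominant strategy.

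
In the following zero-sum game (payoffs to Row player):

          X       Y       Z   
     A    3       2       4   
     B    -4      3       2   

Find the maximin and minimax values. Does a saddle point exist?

Maximin = 2, Minimax = 3, Saddle: False

Work:
Row minimums: [2, -4] → maximin = 2
Column maximums: [3, 3, 4] → minimax = 3
No saddle point (maximin ≠ minimax). Mixed strategy needed.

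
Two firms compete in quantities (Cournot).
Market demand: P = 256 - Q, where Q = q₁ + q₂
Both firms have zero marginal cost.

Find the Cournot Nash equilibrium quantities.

q₁* = q₂* = 85.33; P* = 85.33

Work:
Profit: π_i = P·q_i = (a - q_i - q_j)·q_i
FOC: ∂π_i/∂q_i = a - 2q_i - q_j = 0
Reaction function: q_i = (256 - q_j)/2
Symmetry: q* = 256/3 = 85.33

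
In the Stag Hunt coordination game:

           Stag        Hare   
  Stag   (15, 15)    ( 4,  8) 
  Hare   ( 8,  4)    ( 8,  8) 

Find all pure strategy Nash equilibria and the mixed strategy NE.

Pure NE: (Stag, Stag) and (Hare, Hare); Mixed NE: p = 0.3636, q = 0.3636

Work:
Check pure NE:
(Stag, Stag): (15, 15) - no unilateral deviation beneficial
(Hare, Hare): (8, 8) - no unilateral deviation beneficial
Mixed NE: P1 plays Stag with p = 0.3636, P2 plays Stag with q = 0.3636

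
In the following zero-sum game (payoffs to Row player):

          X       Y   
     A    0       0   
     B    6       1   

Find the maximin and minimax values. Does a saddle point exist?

Maximin = 1, Minimax = 1, Saddle: True

Work:
Row minimums: [0, 1] → maximin = 1
Column maximums: [6, 1] → minimax = 1
Saddle point exists! Game value = 1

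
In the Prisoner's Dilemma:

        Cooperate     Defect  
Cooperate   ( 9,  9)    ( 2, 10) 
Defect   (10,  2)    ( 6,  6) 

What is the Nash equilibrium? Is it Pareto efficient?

(Defect, Defect) is NE; not Pareto efficient

Work:
Defect dominates Cooperate for both players:
If P2 cooperates: Defect (10) > Cooperate (9)
If P2 defects: Defect (6) > Cooperate (2)
NE: (Defect, Defect) with payoff (6, 6)
But (Cooperate, Cooperate) = (9, 9) Pareto dominates (6, 6)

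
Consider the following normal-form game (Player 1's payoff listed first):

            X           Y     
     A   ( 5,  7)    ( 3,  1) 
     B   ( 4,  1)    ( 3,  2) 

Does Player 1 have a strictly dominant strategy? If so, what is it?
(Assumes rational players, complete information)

No strictly dominant strategy exists for Player 1

Work:
A strategy strictly dominates another if it gives a strictly higher payoff against every opponent action. Compare each pair of P1's strategies column-by-column:
  A vs B: [5 vs 4, 3 vs 3] → A does not strictly dominate B (column Y: 3 ≤ 3)
  B vs A: [4 vs 5, 3 vs 3] → B does not strictly dominate A (column X: 4 ≤ 5)
No single strategy strictly dominates all others → no strictly dominant strategy.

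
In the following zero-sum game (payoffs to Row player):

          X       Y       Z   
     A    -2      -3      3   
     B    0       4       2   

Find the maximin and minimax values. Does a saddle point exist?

Maximin = 0, Minimax = 0, Saddle: True

Work:
Row minimums: [-3, 0] → maximin = 0
Column maximums: [0, 4, 3] → minimax = 0
Saddle point exists! Game value = 0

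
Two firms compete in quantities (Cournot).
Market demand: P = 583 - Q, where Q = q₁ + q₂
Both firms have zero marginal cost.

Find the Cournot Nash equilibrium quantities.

q₁* = q₂* = 194.33; P* = 194.33

Work:
Profit: π_i = P·q_i = (a - q_i - q_j)·q_i
FOC: ∂π_i/∂q_i = a - 2q_i - q_j = 0
Reaction function: q_i = (583 - q_j)/2
Symmetry: q* = 583/3 = 194.33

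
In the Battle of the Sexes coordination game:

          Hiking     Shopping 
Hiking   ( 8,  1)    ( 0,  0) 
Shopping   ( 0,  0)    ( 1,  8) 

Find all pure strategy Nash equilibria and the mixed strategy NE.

Pure NE: (Hiking, Hiking) and (Shopping, Shopping); Mixed NE: p = 0.8889, q = 0.1111

Work:
Check pure NE:
(Hiking, Hiking): (8, 1) - no unilateral deviation beneficial
(Shopping, Shopping): (1, 8) - no unilateral deviation beneficial
Mixed NE: P1 plays Hiking with p = 0.8889, P2 plays Hiking with q = 0.1111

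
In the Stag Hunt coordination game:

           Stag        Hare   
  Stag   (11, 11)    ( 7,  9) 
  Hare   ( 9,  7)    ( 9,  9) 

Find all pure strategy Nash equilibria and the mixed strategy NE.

Pure NE: (Stag, Stag) and (Hare, Hare); Mixed NE: p = 0.5, q = 0.5

Work:
Check pure NE:
(Stag, Stag): (11, 11) - no unilateral deviation beneficial
(Hare, Hare): (9, 9) - no unilateral deviation beneficial
Mixed NE: P1 plays Stag with p = 0.5, P2 plays Stag with q = 0.5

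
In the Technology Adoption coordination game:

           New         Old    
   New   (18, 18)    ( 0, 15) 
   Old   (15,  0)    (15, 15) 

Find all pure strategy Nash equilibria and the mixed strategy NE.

Pure NE: (New, New) and (Old, Old); Mixed NE: p = 0.8333, q = 0.8333

Work:
Check pure NE:
(New, New): (18, 18) - no unilateral deviation beneficial
(Old, Old): (15, 15) - no unilateral deviation beneficial
Mixed NE: P1 plays New with p = 0.8333, P2 plays New with q = 0.8333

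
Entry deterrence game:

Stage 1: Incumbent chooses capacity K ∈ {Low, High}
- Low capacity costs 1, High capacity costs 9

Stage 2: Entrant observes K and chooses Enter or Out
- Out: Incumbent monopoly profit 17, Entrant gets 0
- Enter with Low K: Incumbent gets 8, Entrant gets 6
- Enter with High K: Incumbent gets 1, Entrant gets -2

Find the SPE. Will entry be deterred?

SPE: (High, Enter|Low, Out|High); Entry deterred. Incumbent net profit = 8

Work:
After Low K: Entrant enters (6 > 0)
After High K: Entrant stays out (-2 < 0)
Incumbent: Low → 8−1=7, High → 17−9=8
Incumbent chooses High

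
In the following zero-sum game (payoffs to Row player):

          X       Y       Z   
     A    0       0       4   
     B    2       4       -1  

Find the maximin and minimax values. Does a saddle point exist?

Maximin = 0, Minimax = 2, Saddle: False

Work:
Row minimums: [0, -1] → maximin = 0
Column maximums: [2, 4, 4] → minimax = 2
No saddle point (maximin ≠ minimax). Mixed strategy needed.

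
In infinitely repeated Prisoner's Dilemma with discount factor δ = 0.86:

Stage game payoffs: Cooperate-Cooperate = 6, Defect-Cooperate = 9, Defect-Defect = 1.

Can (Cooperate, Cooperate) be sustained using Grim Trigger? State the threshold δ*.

δ* = 0.375; since δ = 0.86 ≥ 0.375, cooperation can be sustained

Work:
For Grim Trigger:
Cooperate forever: 6/(1-δ)
Defect then punished: 9 + 1·δ/(1-δ)
Need: 6/(1-δ) ≥ 9 + 1·δ/(1-δ)
Solving: δ ≥ (T-R)/(T-P) = (9-6)/(9-1) = 0.375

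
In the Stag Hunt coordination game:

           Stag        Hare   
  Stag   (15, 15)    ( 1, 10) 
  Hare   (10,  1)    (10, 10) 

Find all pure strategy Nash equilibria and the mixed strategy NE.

Pure NE: (Stag, Stag) and (Hare, Hare); Mixed NE: p = 0.6429, q = 0.6429

Work:
Check pure NE:
(Stag, Stag): (15, 15) - no unilateral deviation beneficial
(Hare, Hare): (10, 10) - no unilateral deviation beneficial
Mixed NE: P1 plays Stag with p = 0.6429, P2 plays Stag with q = 0.6429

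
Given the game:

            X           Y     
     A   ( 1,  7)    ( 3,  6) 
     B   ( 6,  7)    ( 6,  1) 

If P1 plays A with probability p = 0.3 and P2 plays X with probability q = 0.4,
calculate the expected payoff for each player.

E[P1] = 4.86, E[P2] = 4.3

Work:
E[P1] = p·q·π₁(A,X) + p·(1-q)·π₁(A,Y) + (1-p)·q·π₁(B,X) + (1-p)·(1-q)·π₁(B,Y)
= 0.3·0.4·1 + 0.3·0.6·3 + 0.7·0.4·6 + 0.7·0.6·6
= 4.86

E[P2] = 4.3 (similar calculation)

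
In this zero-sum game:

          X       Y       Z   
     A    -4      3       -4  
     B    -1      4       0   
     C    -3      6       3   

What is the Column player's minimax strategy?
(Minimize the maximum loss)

Column should play X, value = -1

Work:
Column player minimizes Row's maximum payoff:
Column X: max payoff to Row = -1
Column Y: max payoff to Row = 6
Column Z: max payoff to Row = 3
Minimum is -1, achieved by column X.
Minimax strategy: X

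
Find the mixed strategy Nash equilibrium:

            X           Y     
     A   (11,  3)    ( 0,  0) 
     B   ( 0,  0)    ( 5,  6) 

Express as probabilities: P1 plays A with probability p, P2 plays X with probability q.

p = 0.6667, q = 0.3125

Work:
Find probabilities that make opponent indifferent:
P2 chooses q to make P1 indifferent between A and B
P1 chooses p to make P2 indifferent between X and Y
Mixed NE: P1 plays (A: 0.6667, B: 0.3333), P2 plays (X: 0.3125, Y: 0.6875)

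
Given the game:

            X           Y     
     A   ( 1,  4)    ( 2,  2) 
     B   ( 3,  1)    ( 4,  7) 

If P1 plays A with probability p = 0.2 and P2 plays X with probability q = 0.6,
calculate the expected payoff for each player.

E[P1] = 3.0, E[P2] = 3.36

Work:
E[P1] = p·q·π₁(A,X) + p·(1-q)·π₁(A,Y) + (1-p)·q·π₁(B,X) + (1-p)·(1-q)·π₁(B,Y)
= 0.2·0.6·1 + 0.2·0.4·2 + 0.8·0.6·3 + 0.8·0.4·4
= 3.0

E[P2] = 3.36 (similar calculation)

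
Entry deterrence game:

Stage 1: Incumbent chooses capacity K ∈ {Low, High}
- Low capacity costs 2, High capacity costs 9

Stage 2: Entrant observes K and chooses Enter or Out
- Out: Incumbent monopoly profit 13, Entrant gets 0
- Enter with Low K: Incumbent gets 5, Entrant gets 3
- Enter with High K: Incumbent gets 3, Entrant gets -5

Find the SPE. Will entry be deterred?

SPE: (High, Enter|Low, Out|High); Entry deterred. Incumbent net profit = 4

Work:
After Low K: Entrant enters (3 > 0)
After High K: Entrant stays out (-5 < 0)
Incumbent: Low → 5−2=3, High → 13−9=4
Incumbent chooses High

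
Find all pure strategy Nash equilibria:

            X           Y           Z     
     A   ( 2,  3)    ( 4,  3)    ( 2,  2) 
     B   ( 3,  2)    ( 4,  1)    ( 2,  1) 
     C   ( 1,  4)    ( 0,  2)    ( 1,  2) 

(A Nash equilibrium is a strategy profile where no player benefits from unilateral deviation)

Nash equilibrium: (A, Y), (B, X)

Work:
Best responses:
  P1 vs X: payoffs [2, 3, 1] → best response B (payoff 3)
  P1 vs Y: payoffs [4, 4, 0] → best response A/B (payoff 4)
  P1 vs Z: payoffs [2, 2, 1] → best response A/B (payoff 2)
  P2 vs A: payoffs [3, 3, 2] → best response X/Y (payoff 3)
  P2 vs B: payoffs [2, 1, 1] → best response X (payoff 2)
  P2 vs C: payoffs [4, 2, 2] → best response X (payoff 4)
Mutual best responses: (A,Y), (B,X) → Nash equilibria.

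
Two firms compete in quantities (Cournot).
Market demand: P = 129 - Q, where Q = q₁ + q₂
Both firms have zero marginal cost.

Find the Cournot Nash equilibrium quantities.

q₁* = q₂* = 43.0; P* = 43.0

Work:
Profit: π_i = P·q_i = (a - q_i - q_j)·q_i
FOC: ∂π_i/∂q_i = a - 2q_i - q_j = 0
Reaction function: q_i = (129 - q_j)/2
Symmetry: q* = 129/3 = 43.0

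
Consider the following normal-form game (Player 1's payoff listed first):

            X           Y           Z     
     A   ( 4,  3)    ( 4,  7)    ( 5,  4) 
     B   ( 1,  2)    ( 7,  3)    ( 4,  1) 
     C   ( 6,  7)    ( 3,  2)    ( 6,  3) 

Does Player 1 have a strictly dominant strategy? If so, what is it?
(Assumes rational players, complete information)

No strictly dominant strategy exists for Player 1

Work:
A strategy strictly dominates another if it gives a strictly higher payoff against every opponent action. Compare each pair of P1's strategies column-by-column:
  A vs B: [4 vs 1, 4 vs 7, 5 vs 4] → A does not strictly dominate B (column Y: 4 ≤ 7)
  A vs C: [4 vs 6, 4 vs 3, 5 vs 6] → A does not strictly dominate C (column X: 4 ≤ 6)
  B vs A: [1 vs 4, 7 vs 4, 4 vs 5] → B does not strictly dominate A (column X: 1 ≤ 4)
  B vs C: [1 vs 6, 7 vs 3, 4 vs 6] → B does not strictly dominate C (column X: 1 ≤ 6)
  C vs A: [6 vs 4, 3 vs 4, 6 vs 5] → C does not strictly dominate A (column Y: 3 ≤ 4)
  C vs B: [6 vs 1, 3 vs 7, 6 vs 4] → C does not strictly dominate B (column Y: 3 ≤ 7)
No single strategy strictly dominates all others → no strictly dominant strategy.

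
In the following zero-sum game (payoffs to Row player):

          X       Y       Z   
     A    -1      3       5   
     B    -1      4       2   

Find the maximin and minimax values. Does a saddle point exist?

Maximin = -1, Minimax = -1, Saddle: True

Work:
Row minimums: [-1, -1] → maximin = -1
Column maximums: [-1, 4, 5] → minimax = -1
Saddle point exists! Game value = -1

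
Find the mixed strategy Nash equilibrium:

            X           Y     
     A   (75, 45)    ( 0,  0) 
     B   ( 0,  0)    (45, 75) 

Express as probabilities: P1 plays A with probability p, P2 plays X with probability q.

p = 0.625, q = 0.375

Work:
Find probabilities that make opponent indifferent:
P2 chooses q to make P1 indifferent between A and B
P1 chooses p to make P2 indifferent between X and Y
Mixed NE: P1 plays (A: 0.625, B: 0.375), P2 plays (X: 0.375, Y: 0.625)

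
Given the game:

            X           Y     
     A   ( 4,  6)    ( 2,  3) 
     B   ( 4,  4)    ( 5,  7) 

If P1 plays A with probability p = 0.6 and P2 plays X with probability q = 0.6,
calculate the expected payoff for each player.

E[P1] = 3.68, E[P2] = 4.96

Work:
E[P1] = p·q·π₁(A,X) + p·(1-q)·π₁(A,Y) + (1-p)·q·π₁(B,X) + (1-p)·(1-q)·π₁(B,Y)
= 0.6·0.6·4 + 0.6·0.4·2 + 0.4·0.6·4 + 0.4·0.4·5
= 3.68

E[P2] = 4.96 (similar calculation)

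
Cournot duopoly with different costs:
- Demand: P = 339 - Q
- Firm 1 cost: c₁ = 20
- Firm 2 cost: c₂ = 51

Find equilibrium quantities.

q₁* = 116.67, q₂* = 85.67

Work:
Reaction: q₁ = (339 - 20 - q₂)/2
Reaction: q₂ = (339 - 51 - q₁)/2
Solve simultaneously:
q₁* = (339 - 2×20 + 51)/3 = 116.67
q₂* = (339 - 2×51 + 20)/3 = 85.67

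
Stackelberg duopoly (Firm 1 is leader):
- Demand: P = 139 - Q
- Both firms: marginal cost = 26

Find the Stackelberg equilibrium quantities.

q₁* (leader) = 56.5, q₂* (follower) = 28.25

Work:
Follower's reaction: q₂ = (a - c - q₁)/2
Leader substitutes: π₁ = q₁·(a - q₁ - (a-c-q₁)/2 - c)
FOC: q₁* = (139 - 26)/2 = 56.50
Then: q₂* = (139 - 26 - 56.5)/2 = 28.25
Leader has first-mover advantage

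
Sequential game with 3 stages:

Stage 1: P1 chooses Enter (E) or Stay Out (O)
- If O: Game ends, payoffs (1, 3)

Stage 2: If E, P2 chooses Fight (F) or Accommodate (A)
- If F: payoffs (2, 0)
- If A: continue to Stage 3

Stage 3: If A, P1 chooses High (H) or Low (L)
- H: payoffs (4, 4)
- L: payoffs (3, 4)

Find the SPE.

SPE: (E, A, H); Outcome (4, 4)

Work:
Stage 3: P1 chooses H (4 vs 3)
Stage 2: P2: F->0, A->4 (anticipating H). Choose A
Stage 1: P1: O->1, E->4 (anticipating A, H). Choose E
SPE path: E -> A -> H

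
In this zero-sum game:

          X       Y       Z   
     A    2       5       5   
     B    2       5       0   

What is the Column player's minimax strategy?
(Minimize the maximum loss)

Column should play X, value = 2

Work:
Column player minimizes Row's maximum payoff:
Column X: max payoff to Row = 2
Column Y: max payoff to Row = 5
Column Z: max payoff to Row = 5
Minimum is 2, achieved by column X.
Minimax strategy: X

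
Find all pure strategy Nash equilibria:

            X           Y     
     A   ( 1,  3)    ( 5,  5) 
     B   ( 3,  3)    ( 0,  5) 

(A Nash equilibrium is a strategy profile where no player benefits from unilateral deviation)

Nash equilibrium: (A, Y)

Work:
Best responses:
  P1 vs X: payoffs [1, 3] → best response B (payoff 3)
  P1 vs Y: payoffs [5, 0] → best response A (payoff 5)
  P2 vs A: payoffs [3, 5] → best response Y (payoff 5)
  P2 vs B: payoffs [3, 5] → best response Y (payoff 5)
Mutual best responses: (A,Y) → Nash equilibria.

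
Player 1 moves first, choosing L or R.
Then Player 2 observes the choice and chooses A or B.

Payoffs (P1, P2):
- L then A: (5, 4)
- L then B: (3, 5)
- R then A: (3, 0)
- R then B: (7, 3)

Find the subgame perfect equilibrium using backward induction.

P1 plays R, P2 plays B after L and B after R; Payoff (7, 3)

Work:
Backward induction:
After L: P2 chooses B → P1 gets 3
After R: P2 chooses B → P1 gets 7
P1 chooses R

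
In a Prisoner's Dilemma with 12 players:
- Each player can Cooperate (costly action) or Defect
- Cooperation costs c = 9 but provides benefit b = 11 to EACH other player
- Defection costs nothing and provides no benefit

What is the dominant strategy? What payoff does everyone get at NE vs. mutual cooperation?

Dominant: Defect; NE payoff = 0; Coop payoff = 112

Work:
Defect dominates (saves cost c = 9, benefit to others is external)
NE: All defect → everyone gets 0
If all cooperate: each receives (11)×11 - 9 = 112
Social dilemma: 112 > 0 but NE gives 0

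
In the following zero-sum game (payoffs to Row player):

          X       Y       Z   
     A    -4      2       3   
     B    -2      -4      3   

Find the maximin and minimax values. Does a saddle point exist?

Maximin = -4, Minimax = -2, Saddle: False

Work:
Row minimums: [-4, -4] → maximin = -4
Column maximums: [-2, 2, 3] → minimax = -2
No saddle point (maximin ≠ minimax). Mixed strategy needed.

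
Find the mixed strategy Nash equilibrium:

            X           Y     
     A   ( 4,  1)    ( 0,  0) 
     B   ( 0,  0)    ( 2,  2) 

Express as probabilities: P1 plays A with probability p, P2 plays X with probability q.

p = 0.6667, q = 0.3333

Work:
Find probabilities that make opponent indifferent:
P2 chooses q to make P1 indifferent between A and B
P1 chooses p to make P2 indifferent between X and Y
Mixed NE: P1 plays (A: 0.6667, B: 0.3333), P2 plays (X: 0.3333, Y: 0.6667)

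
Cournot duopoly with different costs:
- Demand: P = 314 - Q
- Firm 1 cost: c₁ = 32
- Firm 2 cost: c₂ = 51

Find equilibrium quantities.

q₁* = 100.33, q₂* = 81.33

Work:
Reaction: q₁ = (314 - 32 - q₂)/2
Reaction: q₂ = (314 - 51 - q₁)/2
Solve simultaneously:
q₁* = (314 - 2×32 + 51)/3 = 100.33
q₂* = (314 - 2×51 + 32)/3 = 81.33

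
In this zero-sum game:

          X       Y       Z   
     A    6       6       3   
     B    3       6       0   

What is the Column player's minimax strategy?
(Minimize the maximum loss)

Column should play Z, value = 3

Work:
Column player minimizes Row's maximum payoff:
Column X: max payoff to Row = 6
Column Y: max payoff to Row = 6
Column Z: max payoff to Row = 3
Minimum is 3, achieved by column Z.
Minimax strategy: Z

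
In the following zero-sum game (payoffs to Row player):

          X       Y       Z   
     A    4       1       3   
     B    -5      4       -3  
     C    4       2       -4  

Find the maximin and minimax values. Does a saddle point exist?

Maximin = 1, Minimax = 3, Saddle: False

Work:
Row minimums: [1, -5, -4] → maximin = 1
Column maximums: [4, 4, 3] → minimax = 3
No saddle point (maximin ≠ minimax). Mixed strategy needed.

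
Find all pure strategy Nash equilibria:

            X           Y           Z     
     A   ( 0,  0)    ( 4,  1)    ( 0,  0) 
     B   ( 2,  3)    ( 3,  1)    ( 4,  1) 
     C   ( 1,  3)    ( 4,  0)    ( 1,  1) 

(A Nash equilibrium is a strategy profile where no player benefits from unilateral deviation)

Nash equilibrium: (A, Y), (B, X)

Work:
Best responses:
  P1 vs X: payoffs [0, 2, 1] → best response B (payoff 2)
  P1 vs Y: payoffs [4, 3, 4] → best response A/C (payoff 4)
  P1 vs Z: payoffs [0, 4, 1] → best response B (payoff 4)
  P2 vs A: payoffs [0, 1, 0] → best response Y (payoff 1)
  P2 vs B: payoffs [3, 1, 1] → best response X (payoff 3)
  P2 vs C: payoffs [3, 0, 1] → best response X (payoff 3)
Mutual best responses: (A,Y), (B,X) → Nash equilibria.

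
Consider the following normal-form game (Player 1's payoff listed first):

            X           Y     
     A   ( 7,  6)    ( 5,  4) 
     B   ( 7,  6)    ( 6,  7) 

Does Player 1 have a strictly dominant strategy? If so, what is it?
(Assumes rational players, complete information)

No strictly dominant strategy exists for Player 1

Work:
A strategy strictly dominates another if it gives a strictly higher payoff against every opponent action. Compare each pair of P1's strategies column-by-column:
  A vs B: [7 vs 7, 5 vs 6] → A does not strictly dominate B (column X: 7 ≤ 7)
  B vs A: [7 vs 7, 6 vs 5] → B does not strictly dominate A (column X: 7 ≤ 7)
No single strategy strictly dominates all others → no strictly dominant strategy.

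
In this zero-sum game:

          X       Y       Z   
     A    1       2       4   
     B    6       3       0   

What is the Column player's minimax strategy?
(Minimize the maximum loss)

Column should play Y, value = 3

Work:
Column player minimizes Row's maximum payoff:
Column X: max payoff to Row = 6
Column Y: max payoff to Row = 3
Column Z: max payoff to Row = 4
Minimum is 3, achieved by column Y.
Minimax strategy: Y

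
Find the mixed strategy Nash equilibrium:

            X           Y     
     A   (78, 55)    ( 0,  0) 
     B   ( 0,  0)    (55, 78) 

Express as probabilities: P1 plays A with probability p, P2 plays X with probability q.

p = 0.5865, q = 0.4135

Work:
Find probabilities that make opponent indifferent:
P2 chooses q to make P1 indifferent between A and B
P1 chooses p to make P2 indifferent between X and Y
Mixed NE: P1 plays (A: 0.5865, B: 0.4135), P2 plays (X: 0.4135, Y: 0.5865)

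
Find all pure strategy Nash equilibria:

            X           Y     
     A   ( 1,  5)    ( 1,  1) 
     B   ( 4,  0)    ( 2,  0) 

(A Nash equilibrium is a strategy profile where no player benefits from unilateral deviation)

Nash equilibrium: (B, X), (B, Y)

Work:
Best responses:
  P1 vs X: payoffs [1, 4] → best response B (payoff 4)
  P1 vs Y: payoffs [1, 2] → best response B (payoff 2)
  P2 vs A: payoffs [5, 1] → best response X (payoff 5)
  P2 vs B: payoffs [0, 0] → best response X/Y (payoff 0)
Mutual best responses: (B,X), (B,Y) → Nash equilibria.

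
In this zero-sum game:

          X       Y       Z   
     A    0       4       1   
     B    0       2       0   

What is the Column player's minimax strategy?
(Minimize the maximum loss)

Column should play X, value = 0

Work:
Column player minimizes Row's maximum payoff:
Column X: max payoff to Row = 0
Column Y: max payoff to Row = 4
Column Z: max payoff to Row = 1
Minimum is 0, achieved by column X.
Minimax strategy: X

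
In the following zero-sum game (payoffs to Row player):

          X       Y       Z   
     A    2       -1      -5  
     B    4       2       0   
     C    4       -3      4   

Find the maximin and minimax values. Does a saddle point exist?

Maximin = 0, Minimax = 2, Saddle: False

Work:
Row minimums: [-5, 0, -3] → maximin = 0
Column maximums: [4, 2, 4] → minimax = 2
No saddle point (maximin ≠ minimax). Mixed strategy needed.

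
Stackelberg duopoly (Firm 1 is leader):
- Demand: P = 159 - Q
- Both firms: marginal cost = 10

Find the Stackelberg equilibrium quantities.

q₁* (leader) = 74.5, q₂* (follower) = 37.25

Work:
Follower's reaction: q₂ = (a - c - q₁)/2
Leader substitutes: π₁ = q₁·(a - q₁ - (a-c-q₁)/2 - c)
FOC: q₁* = (159 - 10)/2 = 74.50
Then: q₂* = (159 - 10 - 74.5)/2 = 37.25
Leader has first-mover advantage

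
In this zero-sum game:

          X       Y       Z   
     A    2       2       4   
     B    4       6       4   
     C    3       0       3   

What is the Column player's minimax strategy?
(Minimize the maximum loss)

Column should play X or Z (all achieve the minimum), value = 4

Work:
Column player minimizes Row's maximum payoff:
Column X: max payoff to Row = 4
Column Y: max payoff to Row = 6
Column Z: max payoff to Row = 4
Minimum is 4, achieved by columns X, Z (tied).
Each of X or Z is a minimax strategy.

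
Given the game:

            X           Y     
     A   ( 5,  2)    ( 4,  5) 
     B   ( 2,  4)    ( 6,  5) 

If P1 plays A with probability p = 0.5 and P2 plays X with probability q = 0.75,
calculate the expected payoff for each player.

E[P1] = 3.875, E[P2] = 3.5

Work:
E[P1] = p·q·π₁(A,X) + p·(1-q)·π₁(A,Y) + (1-p)·q·π₁(B,X) + (1-p)·(1-q)·π₁(B,Y)
= 0.5·0.75·5 + 0.5·0.25·4 + 0.5·0.75·2 + 0.5·0.25·6
= 3.875

E[P2] = 3.5 (similar calculation)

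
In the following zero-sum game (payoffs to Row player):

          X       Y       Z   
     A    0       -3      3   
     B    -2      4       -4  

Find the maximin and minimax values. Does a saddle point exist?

Maximin = -3, Minimax = 0, Saddle: False

Work:
Row minimums: [-3, -4] → maximin = -3
Column maximums: [0, 4, 3] → minimax = 0
No saddle point (maximin ≠ minimax). Mixed strategy needed.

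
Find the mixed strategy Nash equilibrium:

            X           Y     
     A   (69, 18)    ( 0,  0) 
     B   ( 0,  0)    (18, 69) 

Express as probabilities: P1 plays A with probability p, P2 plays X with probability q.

p = 0.7931, q = 0.2069

Work:
Find probabilities that make opponent indifferent:
P2 chooses q to make P1 indifferent between A and B
P1 chooses p to make P2 indifferent between X and Y
Mixed NE: P1 plays (A: 0.7931, B: 0.2069), P2 plays (X: 0.2069, Y: 0.7931)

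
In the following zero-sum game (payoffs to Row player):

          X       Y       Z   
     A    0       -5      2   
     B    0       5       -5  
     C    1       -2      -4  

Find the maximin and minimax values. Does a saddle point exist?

Maximin = -4, Minimax = 1, Saddle: False

Work:
Row minimums: [-5, -5, -4] → maximin = -4
Column maximums: [1, 5, 2] → minimax = 1
No saddle point (maximin ≠ minimax). Mixed strategy needed.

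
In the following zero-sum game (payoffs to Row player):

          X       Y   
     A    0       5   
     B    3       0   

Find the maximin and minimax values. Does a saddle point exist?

Maximin = 0, Minimax = 3, Saddle: False

Work:
Row minimums: [0, 0] → maximin = 0
Column maximums: [3, 5] → minimax = 3
No saddle point (maximin ≠ minimax). Mixed strategy needed.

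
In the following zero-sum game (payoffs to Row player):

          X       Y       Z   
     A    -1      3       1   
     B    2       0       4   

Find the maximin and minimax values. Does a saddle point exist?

Maximin = 0, Minimax = 2, Saddle: False

Work:
Row minimums: [-1, 0] → maximin = 0
Column maximums: [2, 3, 4] → minimax = 2
No saddle point (maximin ≠ minimax). Mixed strategy needed.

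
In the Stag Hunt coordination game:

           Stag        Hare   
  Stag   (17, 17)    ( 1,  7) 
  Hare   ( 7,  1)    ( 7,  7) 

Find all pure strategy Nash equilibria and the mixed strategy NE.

Pure NE: (Stag, Stag) and (Hare, Hare); Mixed NE: p = 0.375, q = 0.375

Work:
Check pure NE:
(Stag, Stag): (17, 17) - no unilateral deviation beneficial
(Hare, Hare): (7, 7) - no unilateral deviation beneficial
Mixed NE: P1 plays Stag with p = 0.375, P2 plays Stag with q = 0.375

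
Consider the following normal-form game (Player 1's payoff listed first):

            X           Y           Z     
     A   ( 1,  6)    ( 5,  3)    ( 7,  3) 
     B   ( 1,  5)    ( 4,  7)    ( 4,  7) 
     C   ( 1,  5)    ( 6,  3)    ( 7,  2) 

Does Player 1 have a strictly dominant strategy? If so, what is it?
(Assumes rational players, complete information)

No strictly dominant strategy exists for Player 1

Work:
A strategy strictly dominates another if it gives a strictly higher payoff against every opponent action. Compare each pair of P1's strategies column-by-column:
  A vs B: [1 vs 1, 5 vs 4, 7 vs 4] → A does not strictly dominate B (column X: 1 ≤ 1)
  A vs C: [1 vs 1, 5 vs 6, 7 vs 7] → A does not strictly dominate C (column X: 1 ≤ 1)
  B vs A: [1 vs 1, 4 vs 5, 4 vs 7] → B does not strictly dominate A (column X: 1 ≤ 1)
  B vs C: [1 vs 1, 4 vs 6, 4 vs 7] → B does not strictly dominate C (column X: 1 ≤ 1)
  C vs A: [1 vs 1, 6 vs 5, 7 vs 7] → C does not strictly dominate A (column X: 1 ≤ 1)
  C vs B: [1 vs 1, 6 vs 4, 7 vs 4] → C does not strictly dominate B (column X: 1 ≤ 1)
No single strategy strictly dominates all others → no strictly dominant strategy.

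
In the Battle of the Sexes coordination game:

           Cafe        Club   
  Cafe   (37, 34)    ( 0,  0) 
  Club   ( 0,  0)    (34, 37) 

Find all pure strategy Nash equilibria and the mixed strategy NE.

Pure NE: (Cafe, Cafe) and (Club, Club); Mixed NE: p = 0.5211, q = 0.4789

Work:
Check pure NE:
(Cafe, Cafe): (37, 34) - no unilateral deviation beneficial
(Club, Club): (34, 37) - no unilateral deviation beneficial
Mixed NE: P1 plays Cafe with p = 0.5211, P2 plays Cafe with q = 0.4789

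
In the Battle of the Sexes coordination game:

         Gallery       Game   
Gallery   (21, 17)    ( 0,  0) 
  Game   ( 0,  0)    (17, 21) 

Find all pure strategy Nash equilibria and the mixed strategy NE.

Pure NE: (Gallery, Gallery) and (Game, Game); Mixed NE: p = 0.5526, q = 0.4474

Work:
Check pure NE:
(Gallery, Gallery): (21, 17) - no unilateral deviation beneficial
(Game, Game): (17, 21) - no unilateral deviation beneficial
Mixed NE: P1 plays Gallery with p = 0.5526, P2 plays Gallery with q = 0.4474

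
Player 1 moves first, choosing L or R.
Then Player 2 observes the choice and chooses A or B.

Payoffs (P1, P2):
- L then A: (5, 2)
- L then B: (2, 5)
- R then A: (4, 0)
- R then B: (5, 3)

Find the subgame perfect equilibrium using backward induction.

P1 plays R, P2 plays B after L and B after R; Payoff (5, 3)

Work:
Backward induction:
After L: P2 chooses B → P1 gets 2
After R: P2 chooses B → P1 gets 5
P1 chooses R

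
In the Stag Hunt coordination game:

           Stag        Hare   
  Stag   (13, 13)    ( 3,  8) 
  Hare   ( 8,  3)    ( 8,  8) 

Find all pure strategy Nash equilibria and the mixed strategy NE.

Pure NE: (Stag, Stag) and (Hare, Hare); Mixed NE: p = 0.5, q = 0.5

Work:
Check pure NE:
(Stag, Stag): (13, 13) - no unilateral deviation beneficial
(Hare, Hare): (8, 8) - no unilateral deviation beneficial
Mixed NE: P1 plays Stag with p = 0.5, P2 plays Stag with q = 0.5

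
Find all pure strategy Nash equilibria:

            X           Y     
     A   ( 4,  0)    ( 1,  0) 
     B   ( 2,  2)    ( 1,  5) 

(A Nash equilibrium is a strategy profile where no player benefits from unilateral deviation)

Nash equilibrium: (A, X), (A, Y), (B, Y)

Work:
Best responses:
  P1 vs X: payoffs [4, 2] → best response A (payoff 4)
  P1 vs Y: payoffs [1, 1] → best response A/B (payoff 1)
  P2 vs A: payoffs [0, 0] → best response X/Y (payoff 0)
  P2 vs B: payoffs [2, 5] → best response Y (payoff 5)
Mutual best responses: (A,X), (A,Y), (B,Y) → Nash equilibria.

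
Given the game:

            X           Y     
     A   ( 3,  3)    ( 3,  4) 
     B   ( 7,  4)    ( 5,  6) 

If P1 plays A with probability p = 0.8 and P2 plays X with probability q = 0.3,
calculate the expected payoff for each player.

E[P1] = 3.52, E[P2] = 4.04

Work:
E[P1] = p·q·π₁(A,X) + p·(1-q)·π₁(A,Y) + (1-p)·q·π₁(B,X) + (1-p)·(1-q)·π₁(B,Y)
= 0.8·0.3·3 + 0.8·0.7·3 + 0.2·0.3·7 + 0.2·0.7·5
= 3.52

E[P2] = 4.04 (similar calculation)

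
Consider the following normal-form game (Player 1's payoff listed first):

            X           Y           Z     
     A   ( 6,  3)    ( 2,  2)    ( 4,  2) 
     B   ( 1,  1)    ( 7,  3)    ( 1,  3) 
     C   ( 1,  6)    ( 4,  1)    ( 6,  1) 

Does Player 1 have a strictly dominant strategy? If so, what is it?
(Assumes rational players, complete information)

No strictly dominant strategy exists for Player 1

Work:
A strategy strictly dominates another if it gives a strictly higher payoff against every opponent action. Compare each pair of P1's strategies column-by-column:
  A vs B: [6 vs 1, 2 vs 7, 4 vs 1] → A does not strictly dominate B (column Y: 2 ≤ 7)
  A vs C: [6 vs 1, 2 vs 4, 4 vs 6] → A does not strictly dominate C (column Y: 2 ≤ 4)
  B vs A: [1 vs 6, 7 vs 2, 1 vs 4] → B does not strictly dominate A (column X: 1 ≤ 6)
  B vs C: [1 vs 1, 7 vs 4, 1 vs 6] → B does not strictly dominate C (column X: 1 ≤ 1)
  C vs A: [1 vs 6, 4 vs 2, 6 vs 4] → C does not strictly dominate A (column X: 1 ≤ 6)
  C vs B: [1 vs 1, 4 vs 7, 6 vs 1] → C does not strictly dominate B (column X: 1 ≤ 1)
No single strategy strictly dominates all others → no strictly dominant strategy.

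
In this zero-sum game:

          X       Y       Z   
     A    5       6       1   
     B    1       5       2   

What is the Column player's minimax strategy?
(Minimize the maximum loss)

Column should play Z, value = 2

Work:
Column player minimizes Row's maximum payoff:
Column X: max payoff to Row = 5
Column Y: max payoff to Row = 6
Column Z: max payoff to Row = 2
Minimum is 2, achieved by column Z.
Minimax strategy: Z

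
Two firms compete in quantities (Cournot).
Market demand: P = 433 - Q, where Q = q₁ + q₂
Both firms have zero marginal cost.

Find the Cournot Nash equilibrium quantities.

q₁* = q₂* = 144.33; P* = 144.33

Work:
Profit: π_i = P·q_i = (a - q_i - q_j)·q_i
FOC: ∂π_i/∂q_i = a - 2q_i - q_j = 0
Reaction function: q_i = (433 - q_j)/2
Symmetry: q* = 433/3 = 144.33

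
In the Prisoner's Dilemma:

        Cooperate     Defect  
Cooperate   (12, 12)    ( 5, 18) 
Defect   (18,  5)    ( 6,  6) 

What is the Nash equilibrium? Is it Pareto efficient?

(Defect, Defect) is NE; not Pareto efficient

Work:
Defect dominates Cooperate for both players:
If P2 cooperates: Defect (18) > Cooperate (12)
If P2 defects: Defect (6) > Cooperate (5)
NE: (Defect, Defect) with payoff (6, 6)
But (Cooperate, Cooperate) = (12, 12) Pareto dominates (6, 6)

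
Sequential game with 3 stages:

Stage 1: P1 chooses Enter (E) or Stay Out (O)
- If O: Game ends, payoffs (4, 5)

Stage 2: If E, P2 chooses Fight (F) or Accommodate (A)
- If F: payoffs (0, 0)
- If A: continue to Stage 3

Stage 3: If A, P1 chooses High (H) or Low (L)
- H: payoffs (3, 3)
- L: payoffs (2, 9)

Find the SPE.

SPE: (O, A, H); Outcome (4, 5)

Work:
Stage 3: P1 chooses H (3 vs 2)
Stage 2: P2: F->0, A->3 (anticipating H). Choose A
Stage 1: P1: O->4, E->3 (anticipating A, H). Choose O
SPE path: O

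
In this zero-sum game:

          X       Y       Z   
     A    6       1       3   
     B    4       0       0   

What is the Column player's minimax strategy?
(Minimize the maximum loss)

Column should play Y, value = 1

Work:
Column player minimizes Row's maximum payoff:
Column X: max payoff to Row = 6
Column Y: max payoff to Row = 1
Column Z: max payoff to Row = 3
Minimum is 1, achieved by column Y.
Minimax strategy: Y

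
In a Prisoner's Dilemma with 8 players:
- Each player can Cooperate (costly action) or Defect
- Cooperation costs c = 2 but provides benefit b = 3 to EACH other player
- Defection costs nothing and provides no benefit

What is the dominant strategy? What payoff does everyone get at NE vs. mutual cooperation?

Dominant: Defect; NE payoff = 0; Coop payoff = 19

Work:
Defect dominates (saves cost c = 2, benefit to others is external)
NE: All defect → everyone gets 0
If all cooperate: each receives (7)×3 - 2 = 19
Social dilemma: 19 > 0 but NE gives 0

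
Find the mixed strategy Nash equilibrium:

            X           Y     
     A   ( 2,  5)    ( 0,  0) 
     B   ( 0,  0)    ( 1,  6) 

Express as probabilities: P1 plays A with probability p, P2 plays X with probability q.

p = 0.5455, q = 0.3333

Work:
Find probabilities that make opponent indifferent:
P2 chooses q to make P1 indifferent between A and B
P1 chooses p to make P2 indifferent between X and Y
Mixed NE: P1 plays (A: 0.5455, B: 0.4545), P2 plays (X: 0.3333, Y: 0.6667)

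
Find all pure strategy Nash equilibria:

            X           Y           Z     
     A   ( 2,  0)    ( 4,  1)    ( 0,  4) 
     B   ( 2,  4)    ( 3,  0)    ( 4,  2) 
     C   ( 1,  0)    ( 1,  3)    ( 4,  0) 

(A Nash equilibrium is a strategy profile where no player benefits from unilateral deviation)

Nash equilibrium: (B, X)

Work:
Best responses:
  P1 vs X: payoffs [2, 2, 1] → best response A/B (payoff 2)
  P1 vs Y: payoffs [4, 3, 1] → best response A (payoff 4)
  P1 vs Z: payoffs [0, 4, 4] → best response B/C (payoff 4)
  P2 vs A: payoffs [0, 1, 4] → best response Z (payoff 4)
  P2 vs B: payoffs [4, 0, 2] → best response X (payoff 4)
  P2 vs C: payoffs [0, 3, 0] → best response Y (payoff 3)
Mutual best responses: (B,X) → Nash equilibria.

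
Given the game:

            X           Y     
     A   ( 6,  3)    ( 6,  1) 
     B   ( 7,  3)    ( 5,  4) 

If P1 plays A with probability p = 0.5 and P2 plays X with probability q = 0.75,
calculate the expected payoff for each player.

E[P1] = 6.25, E[P2] = 2.875

Work:
E[P1] = p·q·π₁(A,X) + p·(1-q)·π₁(A,Y) + (1-p)·q·π₁(B,X) + (1-p)·(1-q)·π₁(B,Y)
= 0.5·0.75·6 + 0.5·0.25·6 + 0.5·0.75·7 + 0.5·0.25·5
= 6.25

E[P2] = 2.875 (similar calculation)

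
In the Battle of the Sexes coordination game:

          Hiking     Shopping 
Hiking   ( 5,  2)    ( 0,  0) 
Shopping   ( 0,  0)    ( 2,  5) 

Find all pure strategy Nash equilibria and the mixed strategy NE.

Pure NE: (Hiking, Hiking) and (Shopping, Shopping); Mixed NE: p = 0.7143, q = 0.2857

Work:
Check pure NE:
(Hiking, Hiking): (5, 2) - no unilateral deviation beneficial
(Shopping, Shopping): (2, 5) - no unilateral deviation beneficial
Mixed NE: P1 plays Hiking with p = 0.7143, P2 plays Hiking with q = 0.2857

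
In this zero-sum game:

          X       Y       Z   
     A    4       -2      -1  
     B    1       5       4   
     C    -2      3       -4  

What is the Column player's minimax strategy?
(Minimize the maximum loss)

Column should play X or Z (all achieve the minimum), value = 4

Work:
Column player minimizes Row's maximum payoff:
Column X: max payoff to Row = 4
Column Y: max payoff to Row = 5
Column Z: max payoff to Row = 4
Minimum is 4, achieved by columns X, Z (tied).
Each of X or Z is a minimax strategy.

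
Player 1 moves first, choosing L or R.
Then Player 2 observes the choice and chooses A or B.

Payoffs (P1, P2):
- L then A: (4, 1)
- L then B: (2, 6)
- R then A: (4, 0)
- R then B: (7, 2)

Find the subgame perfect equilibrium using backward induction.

P1 plays R, P2 plays B after L and B after R; Payoff (7, 2)

Work:
Backward induction:
After L: P2 chooses B → P1 gets 2
After R: P2 chooses B → P1 gets 7
P1 chooses R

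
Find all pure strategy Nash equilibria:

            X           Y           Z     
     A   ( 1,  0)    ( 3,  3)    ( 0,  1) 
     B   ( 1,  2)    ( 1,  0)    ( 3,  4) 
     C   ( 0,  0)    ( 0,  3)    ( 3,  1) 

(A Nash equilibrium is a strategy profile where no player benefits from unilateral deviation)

Nash equilibrium: (A, Y), (B, Z)

Work:
Best responses:
  P1 vs X: payoffs [1, 1, 0] → best response A/B (payoff 1)
  P1 vs Y: payoffs [3, 1, 0] → best response A (payoff 3)
  P1 vs Z: payoffs [0, 3, 3] → best response B/C (payoff 3)
  P2 vs A: payoffs [0, 3, 1] → best response Y (payoff 3)
  P2 vs B: payoffs [2, 0, 4] → best response Z (payoff 4)
  P2 vs C: payoffs [0, 3, 1] → best response Y (payoff 3)
Mutual best responses: (A,Y), (B,Z) → Nash equilibria.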